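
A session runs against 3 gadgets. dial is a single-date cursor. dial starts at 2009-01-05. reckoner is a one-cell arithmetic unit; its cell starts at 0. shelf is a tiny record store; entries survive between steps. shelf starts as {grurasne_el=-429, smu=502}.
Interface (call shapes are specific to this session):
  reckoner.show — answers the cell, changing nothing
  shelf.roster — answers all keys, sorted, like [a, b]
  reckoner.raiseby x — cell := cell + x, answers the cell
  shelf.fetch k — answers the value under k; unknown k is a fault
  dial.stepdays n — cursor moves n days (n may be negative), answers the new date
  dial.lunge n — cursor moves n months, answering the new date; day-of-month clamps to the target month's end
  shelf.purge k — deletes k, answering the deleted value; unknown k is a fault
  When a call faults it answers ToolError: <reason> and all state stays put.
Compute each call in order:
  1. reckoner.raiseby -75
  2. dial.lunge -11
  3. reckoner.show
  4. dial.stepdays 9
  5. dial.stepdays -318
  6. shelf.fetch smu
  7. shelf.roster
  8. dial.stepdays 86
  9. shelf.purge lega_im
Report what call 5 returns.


Answer: 2007-04-02

Derivation:
Act: raiseby[x: -75]
Obs: -75
Act: lunge[n: -11]
Obs: 2008-02-05
Act: show[]
Obs: -75
Act: stepdays[n: 9]
Obs: 2008-02-14
Act: stepdays[n: -318]
Obs: 2007-04-02
Act: fetch[k: smu]
Obs: 502
Act: roster[]
Obs: [grurasne_el, smu]
Act: stepdays[n: 86]
Obs: 2007-06-27
Act: purge[k: lega_im]
Obs: ToolError: no such key lega_im


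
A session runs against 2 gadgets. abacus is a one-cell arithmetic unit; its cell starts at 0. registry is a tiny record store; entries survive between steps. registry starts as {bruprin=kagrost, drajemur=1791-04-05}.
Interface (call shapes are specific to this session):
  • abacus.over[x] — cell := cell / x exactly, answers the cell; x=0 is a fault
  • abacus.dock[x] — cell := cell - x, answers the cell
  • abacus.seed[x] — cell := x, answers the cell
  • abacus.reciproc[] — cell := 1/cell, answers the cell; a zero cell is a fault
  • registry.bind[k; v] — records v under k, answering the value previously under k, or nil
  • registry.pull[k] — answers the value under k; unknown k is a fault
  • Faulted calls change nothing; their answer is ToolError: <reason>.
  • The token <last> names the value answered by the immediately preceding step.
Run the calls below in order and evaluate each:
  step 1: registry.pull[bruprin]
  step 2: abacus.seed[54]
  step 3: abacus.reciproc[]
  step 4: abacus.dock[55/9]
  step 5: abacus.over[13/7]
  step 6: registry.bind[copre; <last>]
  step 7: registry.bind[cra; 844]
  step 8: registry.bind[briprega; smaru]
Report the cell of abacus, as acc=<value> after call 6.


Answer: acc=-2303/702

Derivation:
;; 1. pull(k=bruprin) => kagrost
;; 2. seed(x=54) => 54
;; 3. reciproc() => 1/54
;; 4. dock(x=55/9) => -329/54
;; 5. over(x=13/7) => -2303/702
;; 6. bind(k=copre, v=<last>) => nil
;; 7. bind(k=cra, v=844) => nil
;; 8. bind(k=briprega, v=smaru) => nil


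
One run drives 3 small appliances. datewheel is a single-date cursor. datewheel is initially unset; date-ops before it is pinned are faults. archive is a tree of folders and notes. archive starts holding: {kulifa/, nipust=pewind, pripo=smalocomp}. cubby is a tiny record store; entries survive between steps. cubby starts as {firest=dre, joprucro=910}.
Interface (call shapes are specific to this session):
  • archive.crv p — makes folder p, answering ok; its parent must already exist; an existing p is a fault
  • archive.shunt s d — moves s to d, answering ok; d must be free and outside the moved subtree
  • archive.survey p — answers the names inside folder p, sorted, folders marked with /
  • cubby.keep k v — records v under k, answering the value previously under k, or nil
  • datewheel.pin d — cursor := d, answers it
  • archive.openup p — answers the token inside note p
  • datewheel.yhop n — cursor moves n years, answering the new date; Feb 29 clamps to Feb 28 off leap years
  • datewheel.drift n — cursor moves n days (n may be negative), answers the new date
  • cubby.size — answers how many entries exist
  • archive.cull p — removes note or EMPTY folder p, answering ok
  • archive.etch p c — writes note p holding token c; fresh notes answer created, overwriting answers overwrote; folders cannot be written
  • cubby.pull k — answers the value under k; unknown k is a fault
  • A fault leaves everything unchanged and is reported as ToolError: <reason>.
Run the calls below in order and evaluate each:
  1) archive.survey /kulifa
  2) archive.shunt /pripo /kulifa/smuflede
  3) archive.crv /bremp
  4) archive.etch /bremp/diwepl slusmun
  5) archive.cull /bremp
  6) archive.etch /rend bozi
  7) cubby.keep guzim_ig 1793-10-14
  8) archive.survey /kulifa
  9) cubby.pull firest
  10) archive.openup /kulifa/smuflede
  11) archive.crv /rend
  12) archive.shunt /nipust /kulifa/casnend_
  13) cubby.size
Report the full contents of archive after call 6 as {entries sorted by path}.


! archive.survey(/kulifa) => []
! archive.shunt(/pripo, /kulifa/smuflede) => ok
! archive.crv(/bremp) => ok
! archive.etch(/bremp/diwepl, slusmun) => created
! archive.cull(/bremp) => ToolError: not empty
! archive.etch(/rend, bozi) => created
! cubby.keep(guzim_ig, 1793-10-14) => nil
! archive.survey(/kulifa) => [smuflede]
! cubby.pull(firest) => dre
! archive.openup(/kulifa/smuflede) => smalocomp
! archive.crv(/rend) => ToolError: exists
! archive.shunt(/nipust, /kulifa/casnend_) => ok
! cubby.size() => 3

Answer: {bremp/, bremp/diwepl=slusmun, kulifa/, kulifa/smuflede=smalocomp, nipust=pewind, rend=bozi}


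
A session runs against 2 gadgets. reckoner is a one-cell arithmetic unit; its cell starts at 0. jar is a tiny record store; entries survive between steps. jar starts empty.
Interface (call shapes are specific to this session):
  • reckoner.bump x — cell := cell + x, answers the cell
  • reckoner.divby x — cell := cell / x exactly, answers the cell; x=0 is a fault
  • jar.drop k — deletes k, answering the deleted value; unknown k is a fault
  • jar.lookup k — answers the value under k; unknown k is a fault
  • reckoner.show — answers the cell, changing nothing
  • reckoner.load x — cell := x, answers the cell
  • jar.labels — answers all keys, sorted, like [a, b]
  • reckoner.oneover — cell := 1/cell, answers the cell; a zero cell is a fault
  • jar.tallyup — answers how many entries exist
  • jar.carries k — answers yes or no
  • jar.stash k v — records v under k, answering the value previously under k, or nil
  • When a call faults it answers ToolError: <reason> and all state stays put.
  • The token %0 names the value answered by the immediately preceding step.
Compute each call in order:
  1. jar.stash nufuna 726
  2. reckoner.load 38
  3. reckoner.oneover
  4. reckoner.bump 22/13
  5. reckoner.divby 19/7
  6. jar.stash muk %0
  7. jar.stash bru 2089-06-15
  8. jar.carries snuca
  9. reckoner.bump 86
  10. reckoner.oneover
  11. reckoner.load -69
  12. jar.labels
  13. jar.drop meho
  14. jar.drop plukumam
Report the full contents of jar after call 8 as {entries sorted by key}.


;; jar.stash(nufuna, 726) => nil
;; reckoner.load(38) => 38
;; reckoner.oneover() => 1/38
;; reckoner.bump(22/13) => 849/494
;; reckoner.divby(19/7) => 5943/9386
;; jar.stash(muk, %0) => nil
;; jar.stash(bru, 2089-06-15) => nil
;; jar.carries(snuca) => no
;; reckoner.bump(86) => 813139/9386
;; reckoner.oneover() => 9386/813139
;; reckoner.load(-69) => -69
;; jar.labels() => [bru, muk, nufuna]
;; jar.drop(meho) => ToolError: no such key meho
;; jar.drop(plukumam) => ToolError: no such key plukumam

Answer: {bru=2089-06-15, muk=5943/9386, nufuna=726}


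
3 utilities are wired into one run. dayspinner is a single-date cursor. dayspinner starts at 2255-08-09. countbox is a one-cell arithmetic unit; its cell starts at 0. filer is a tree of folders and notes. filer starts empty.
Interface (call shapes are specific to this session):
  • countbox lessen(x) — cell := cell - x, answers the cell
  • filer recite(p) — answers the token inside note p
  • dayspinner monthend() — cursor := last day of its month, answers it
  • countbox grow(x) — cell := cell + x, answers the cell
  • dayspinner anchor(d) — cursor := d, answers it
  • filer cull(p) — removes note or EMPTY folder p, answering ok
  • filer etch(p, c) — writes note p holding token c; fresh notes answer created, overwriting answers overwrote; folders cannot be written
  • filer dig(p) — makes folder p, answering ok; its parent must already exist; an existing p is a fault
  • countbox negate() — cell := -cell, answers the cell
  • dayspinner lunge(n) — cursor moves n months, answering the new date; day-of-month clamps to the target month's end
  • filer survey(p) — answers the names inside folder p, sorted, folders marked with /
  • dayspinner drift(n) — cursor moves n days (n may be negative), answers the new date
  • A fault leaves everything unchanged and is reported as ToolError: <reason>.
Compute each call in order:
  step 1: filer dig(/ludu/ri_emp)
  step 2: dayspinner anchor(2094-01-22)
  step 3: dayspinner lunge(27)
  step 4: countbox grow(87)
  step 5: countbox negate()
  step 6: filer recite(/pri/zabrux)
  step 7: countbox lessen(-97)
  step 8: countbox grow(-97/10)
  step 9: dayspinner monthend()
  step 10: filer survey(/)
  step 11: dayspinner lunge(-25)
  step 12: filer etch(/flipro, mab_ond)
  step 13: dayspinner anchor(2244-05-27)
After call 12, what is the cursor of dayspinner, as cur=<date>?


Answer: cur=2094-03-30

Derivation:
% filer dig(p='/ludu/ri_emp') => ToolError: no parent
% dayspinner anchor(d='2094-01-22') => 2094-01-22
% dayspinner lunge(n='27') => 2096-04-22
% countbox grow(x='87') => 87
% countbox negate() => -87
% filer recite(p='/pri/zabrux') => ToolError: not found
% countbox lessen(x='-97') => 10
% countbox grow(x='-97/10') => 3/10
% dayspinner monthend() => 2096-04-30
% filer survey(p='/') => []
% dayspinner lunge(n='-25') => 2094-03-30
% filer etch(p='/flipro', c='mab_ond') => created
% dayspinner anchor(d='2244-05-27') => 2244-05-27


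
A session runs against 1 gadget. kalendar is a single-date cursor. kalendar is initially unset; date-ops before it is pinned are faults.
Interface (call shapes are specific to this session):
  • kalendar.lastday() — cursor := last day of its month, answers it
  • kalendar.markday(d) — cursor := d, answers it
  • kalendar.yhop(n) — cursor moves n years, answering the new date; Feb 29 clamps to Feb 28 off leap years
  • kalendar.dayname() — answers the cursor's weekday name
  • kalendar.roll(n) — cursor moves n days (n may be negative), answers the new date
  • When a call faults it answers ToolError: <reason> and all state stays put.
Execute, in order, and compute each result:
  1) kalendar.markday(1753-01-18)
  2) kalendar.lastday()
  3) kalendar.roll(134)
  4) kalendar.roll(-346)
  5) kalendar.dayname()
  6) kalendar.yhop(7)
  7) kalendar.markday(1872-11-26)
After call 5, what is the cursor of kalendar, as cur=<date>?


Answer: cur=1752-07-03

Derivation:
→ markday(d: 1753-01-18)
← 1753-01-18
→ lastday()
← 1753-01-31
→ roll(n: 134)
← 1753-06-14
→ roll(n: -346)
← 1752-07-03
→ dayname()
← Monday
→ yhop(n: 7)
← 1759-07-03
→ markday(d: 1872-11-26)
← 1872-11-26


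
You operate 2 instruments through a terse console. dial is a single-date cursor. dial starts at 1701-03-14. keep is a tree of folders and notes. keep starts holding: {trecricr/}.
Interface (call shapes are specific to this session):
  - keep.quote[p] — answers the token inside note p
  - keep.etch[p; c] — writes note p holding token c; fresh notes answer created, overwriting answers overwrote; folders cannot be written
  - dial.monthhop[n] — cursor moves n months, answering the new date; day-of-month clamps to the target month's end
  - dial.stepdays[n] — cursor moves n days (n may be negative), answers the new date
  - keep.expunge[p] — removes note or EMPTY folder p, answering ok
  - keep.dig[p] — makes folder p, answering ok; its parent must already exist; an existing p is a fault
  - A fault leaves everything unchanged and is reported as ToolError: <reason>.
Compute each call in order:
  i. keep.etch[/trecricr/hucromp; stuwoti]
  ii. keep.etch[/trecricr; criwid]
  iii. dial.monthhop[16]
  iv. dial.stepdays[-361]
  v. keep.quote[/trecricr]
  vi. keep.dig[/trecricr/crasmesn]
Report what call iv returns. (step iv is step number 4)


Next I call keep.etch on p→/trecricr/hucromp, c→stuwoti, and observe created.
Calling keep.etch on p→/trecricr, c→criwid, — result: ToolError: is a directory.
Calling dial.monthhop on n→16, and observe 1702-07-14.
Now I run dial.stepdays on n→-361, and see 1701-07-18.
I run keep.quote on p→/trecricr, which returns ToolError: is a directory.
I use keep.dig on p→/trecricr/crasmesn, giving ok.

Answer: 1701-07-18


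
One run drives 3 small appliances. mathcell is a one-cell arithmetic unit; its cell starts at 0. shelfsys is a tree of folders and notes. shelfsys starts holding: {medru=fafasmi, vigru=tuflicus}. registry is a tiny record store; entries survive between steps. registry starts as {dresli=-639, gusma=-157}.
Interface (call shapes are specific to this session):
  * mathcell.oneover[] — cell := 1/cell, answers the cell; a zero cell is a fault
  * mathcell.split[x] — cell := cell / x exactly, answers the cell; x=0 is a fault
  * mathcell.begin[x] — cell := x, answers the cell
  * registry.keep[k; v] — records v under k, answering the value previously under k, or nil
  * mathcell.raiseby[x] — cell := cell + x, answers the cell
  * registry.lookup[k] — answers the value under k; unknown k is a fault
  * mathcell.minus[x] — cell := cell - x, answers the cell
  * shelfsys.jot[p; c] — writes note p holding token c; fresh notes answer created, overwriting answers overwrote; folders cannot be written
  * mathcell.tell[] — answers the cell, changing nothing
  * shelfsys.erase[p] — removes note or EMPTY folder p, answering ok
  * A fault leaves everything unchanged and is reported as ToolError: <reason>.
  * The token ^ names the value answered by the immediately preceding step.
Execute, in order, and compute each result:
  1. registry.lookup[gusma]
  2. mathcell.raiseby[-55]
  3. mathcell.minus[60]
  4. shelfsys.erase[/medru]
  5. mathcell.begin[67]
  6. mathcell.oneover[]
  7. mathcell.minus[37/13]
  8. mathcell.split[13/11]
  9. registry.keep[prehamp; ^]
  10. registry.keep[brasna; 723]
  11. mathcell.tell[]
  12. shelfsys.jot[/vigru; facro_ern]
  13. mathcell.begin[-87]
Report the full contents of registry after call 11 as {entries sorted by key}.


Answer: {brasna=723, dresli=-639, gusma=-157, prehamp=-27126/11323}

Derivation:
% lookup k=gusma
[out] -157
% raiseby x=-55
[out] -55
% minus x=60
[out] -115
% erase p=/medru
[out] ok
% begin x=67
[out] 67
% oneover
[out] 1/67
% minus x=37/13
[out] -2466/871
% split x=13/11
[out] -27126/11323
% keep k=prehamp v=^
[out] nil
% keep k=brasna v=723
[out] nil
% tell
[out] -27126/11323
% jot p=/vigru c=facro_ern
[out] overwrote
% begin x=-87
[out] -87


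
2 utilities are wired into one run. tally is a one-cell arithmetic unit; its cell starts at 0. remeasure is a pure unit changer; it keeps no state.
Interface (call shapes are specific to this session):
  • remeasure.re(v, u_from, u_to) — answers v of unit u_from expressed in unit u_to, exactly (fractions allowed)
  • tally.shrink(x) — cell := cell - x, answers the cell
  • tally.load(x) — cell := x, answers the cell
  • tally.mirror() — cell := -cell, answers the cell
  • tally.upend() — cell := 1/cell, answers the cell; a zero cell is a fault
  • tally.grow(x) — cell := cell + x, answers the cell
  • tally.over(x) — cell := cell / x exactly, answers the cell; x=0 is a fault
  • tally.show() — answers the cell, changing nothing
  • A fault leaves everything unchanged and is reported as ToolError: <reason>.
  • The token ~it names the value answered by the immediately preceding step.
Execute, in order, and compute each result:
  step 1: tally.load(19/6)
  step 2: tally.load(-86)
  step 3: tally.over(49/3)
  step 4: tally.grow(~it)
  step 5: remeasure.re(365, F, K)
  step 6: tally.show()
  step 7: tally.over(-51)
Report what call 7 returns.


Answer: 172/833

Derivation:
Step: load[19/6]
Result: 19/6
Step: load[-86]
Result: -86
Step: over[49/3]
Result: -258/49
Step: grow[~it]
Result: -516/49
Step: re[365; F; K]
Result: 9163/20
Step: show[]
Result: -516/49
Step: over[-51]
Result: 172/833


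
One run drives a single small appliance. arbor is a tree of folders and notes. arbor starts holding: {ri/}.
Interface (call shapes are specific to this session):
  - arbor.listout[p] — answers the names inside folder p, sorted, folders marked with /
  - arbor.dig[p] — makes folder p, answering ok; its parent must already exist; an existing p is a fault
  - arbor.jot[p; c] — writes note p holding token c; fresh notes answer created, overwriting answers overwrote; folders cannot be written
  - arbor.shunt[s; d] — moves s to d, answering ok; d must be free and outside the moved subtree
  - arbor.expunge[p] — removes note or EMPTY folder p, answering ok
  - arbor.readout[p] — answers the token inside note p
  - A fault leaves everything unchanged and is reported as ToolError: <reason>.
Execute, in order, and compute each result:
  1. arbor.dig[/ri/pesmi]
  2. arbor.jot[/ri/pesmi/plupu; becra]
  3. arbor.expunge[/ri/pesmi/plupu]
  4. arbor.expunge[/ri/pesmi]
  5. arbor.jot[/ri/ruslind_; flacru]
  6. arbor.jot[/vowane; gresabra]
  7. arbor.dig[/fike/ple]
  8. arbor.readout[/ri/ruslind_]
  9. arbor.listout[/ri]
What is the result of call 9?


Answer: [ruslind_]

Derivation:
>>> arbor.dig /ri/pesmi
[out] ok
>>> arbor.jot /ri/pesmi/plupu becra
[out] created
>>> arbor.expunge /ri/pesmi/plupu
[out] ok
>>> arbor.expunge /ri/pesmi
[out] ok
>>> arbor.jot /ri/ruslind_ flacru
[out] created
>>> arbor.jot /vowane gresabra
[out] created
>>> arbor.dig /fike/ple
[out] ToolError: no parent
>>> arbor.readout /ri/ruslind_
[out] flacru
>>> arbor.listout /ri
[out] [ruslind_]


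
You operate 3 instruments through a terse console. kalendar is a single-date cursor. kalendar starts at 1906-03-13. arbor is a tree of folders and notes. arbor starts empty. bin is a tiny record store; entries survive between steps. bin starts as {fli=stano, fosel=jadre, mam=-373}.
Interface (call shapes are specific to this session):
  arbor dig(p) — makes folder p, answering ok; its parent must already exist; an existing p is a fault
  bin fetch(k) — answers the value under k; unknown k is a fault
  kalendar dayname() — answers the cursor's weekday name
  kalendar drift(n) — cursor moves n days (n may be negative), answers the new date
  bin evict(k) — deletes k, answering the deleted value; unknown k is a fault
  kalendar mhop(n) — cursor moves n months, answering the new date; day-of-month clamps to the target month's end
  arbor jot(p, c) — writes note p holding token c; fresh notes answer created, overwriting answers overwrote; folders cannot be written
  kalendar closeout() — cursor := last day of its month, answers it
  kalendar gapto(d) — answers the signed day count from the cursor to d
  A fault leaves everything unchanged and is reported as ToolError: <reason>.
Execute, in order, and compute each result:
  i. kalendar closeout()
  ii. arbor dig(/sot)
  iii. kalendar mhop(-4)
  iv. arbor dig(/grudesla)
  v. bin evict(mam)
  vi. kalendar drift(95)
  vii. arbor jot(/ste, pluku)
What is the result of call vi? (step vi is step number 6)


Answer: 1906-03-05

Derivation:
-- kalendar closeout() => 1906-03-31
-- arbor dig(p=/sot) => ok
-- kalendar mhop(n=-4) => 1905-11-30
-- arbor dig(p=/grudesla) => ok
-- bin evict(k=mam) => -373
-- kalendar drift(n=95) => 1906-03-05
-- arbor jot(p=/ste, c=pluku) => created


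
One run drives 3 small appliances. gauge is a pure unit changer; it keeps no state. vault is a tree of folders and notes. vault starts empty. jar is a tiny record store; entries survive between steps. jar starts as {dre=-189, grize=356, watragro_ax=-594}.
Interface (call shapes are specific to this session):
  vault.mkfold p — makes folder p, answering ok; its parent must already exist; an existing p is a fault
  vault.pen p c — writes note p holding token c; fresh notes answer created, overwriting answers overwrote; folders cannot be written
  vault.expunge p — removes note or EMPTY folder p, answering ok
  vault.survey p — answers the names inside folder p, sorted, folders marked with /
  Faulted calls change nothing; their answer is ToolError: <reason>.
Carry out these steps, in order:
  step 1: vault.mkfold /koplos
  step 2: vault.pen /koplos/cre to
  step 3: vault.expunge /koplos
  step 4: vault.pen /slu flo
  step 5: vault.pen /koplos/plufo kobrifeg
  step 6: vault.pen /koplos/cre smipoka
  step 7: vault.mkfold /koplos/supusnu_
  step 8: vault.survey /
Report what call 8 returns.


Act: mkfold[p: /koplos]
Obs: ok
Act: pen[p: /koplos/cre; c: to]
Obs: created
Act: expunge[p: /koplos]
Obs: ToolError: not empty
Act: pen[p: /slu; c: flo]
Obs: created
Act: pen[p: /koplos/plufo; c: kobrifeg]
Obs: created
Act: pen[p: /koplos/cre; c: smipoka]
Obs: overwrote
Act: mkfold[p: /koplos/supusnu_]
Obs: ok
Act: survey[p: /]
Obs: [koplos/, slu]

Answer: [koplos/, slu]


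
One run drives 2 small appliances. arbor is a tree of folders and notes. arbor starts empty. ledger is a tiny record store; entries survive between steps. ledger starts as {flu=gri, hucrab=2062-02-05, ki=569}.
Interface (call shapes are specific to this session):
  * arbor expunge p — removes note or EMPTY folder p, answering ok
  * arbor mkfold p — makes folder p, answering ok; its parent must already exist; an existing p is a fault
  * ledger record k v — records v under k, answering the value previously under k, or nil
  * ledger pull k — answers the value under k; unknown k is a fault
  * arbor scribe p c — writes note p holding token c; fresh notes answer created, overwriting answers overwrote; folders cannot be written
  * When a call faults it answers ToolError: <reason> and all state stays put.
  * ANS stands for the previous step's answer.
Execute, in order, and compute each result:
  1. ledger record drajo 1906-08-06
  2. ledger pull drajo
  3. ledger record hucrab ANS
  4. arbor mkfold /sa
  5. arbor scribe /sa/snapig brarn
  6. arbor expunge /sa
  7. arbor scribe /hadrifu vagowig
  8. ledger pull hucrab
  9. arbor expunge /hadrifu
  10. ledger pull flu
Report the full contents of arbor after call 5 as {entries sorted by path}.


// 1. ledger record(k: drajo, v: 1906-08-06) == nil
// 2. ledger pull(k: drajo) == 1906-08-06
// 3. ledger record(k: hucrab, v: ANS) == 2062-02-05
// 4. arbor mkfold(p: /sa) == ok
// 5. arbor scribe(p: /sa/snapig, c: brarn) == created
// 6. arbor expunge(p: /sa) == ToolError: not empty
// 7. arbor scribe(p: /hadrifu, c: vagowig) == created
// 8. ledger pull(k: hucrab) == 1906-08-06
// 9. arbor expunge(p: /hadrifu) == ok
// 10. ledger pull(k: flu) == gri

Answer: {sa/, sa/snapig=brarn}


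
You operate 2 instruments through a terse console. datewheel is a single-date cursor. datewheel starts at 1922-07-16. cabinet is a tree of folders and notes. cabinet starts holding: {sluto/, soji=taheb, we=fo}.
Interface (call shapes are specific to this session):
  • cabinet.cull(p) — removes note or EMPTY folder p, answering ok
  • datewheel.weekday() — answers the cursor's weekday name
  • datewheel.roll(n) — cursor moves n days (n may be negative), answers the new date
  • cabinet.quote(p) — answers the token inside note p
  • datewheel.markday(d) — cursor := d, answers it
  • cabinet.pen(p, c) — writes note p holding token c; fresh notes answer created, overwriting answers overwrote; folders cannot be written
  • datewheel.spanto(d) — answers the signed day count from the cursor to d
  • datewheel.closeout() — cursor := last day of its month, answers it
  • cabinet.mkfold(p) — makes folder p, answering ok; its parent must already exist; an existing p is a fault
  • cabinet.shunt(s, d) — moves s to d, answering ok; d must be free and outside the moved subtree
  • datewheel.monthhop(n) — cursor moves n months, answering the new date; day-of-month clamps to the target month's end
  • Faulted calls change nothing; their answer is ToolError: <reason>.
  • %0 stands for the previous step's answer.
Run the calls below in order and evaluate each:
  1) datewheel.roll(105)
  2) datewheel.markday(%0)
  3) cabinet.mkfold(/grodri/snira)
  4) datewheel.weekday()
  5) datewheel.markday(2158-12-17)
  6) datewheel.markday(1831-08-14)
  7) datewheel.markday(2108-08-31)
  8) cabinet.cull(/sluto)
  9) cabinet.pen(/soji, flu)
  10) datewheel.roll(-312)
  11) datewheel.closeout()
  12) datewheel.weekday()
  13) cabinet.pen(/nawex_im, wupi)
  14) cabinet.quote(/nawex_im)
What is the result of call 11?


Answer: 2107-10-31

Derivation:
-> datewheel.roll(n→105)
<- 1922-10-29
-> datewheel.markday(d→%0)
<- 1922-10-29
-> cabinet.mkfold(p→/grodri/snira)
<- ToolError: no parent
-> datewheel.weekday()
<- Sunday
-> datewheel.markday(d→2158-12-17)
<- 2158-12-17
-> datewheel.markday(d→1831-08-14)
<- 1831-08-14
-> datewheel.markday(d→2108-08-31)
<- 2108-08-31
-> cabinet.cull(p→/sluto)
<- ok
-> cabinet.pen(p→/soji, c→flu)
<- overwrote
-> datewheel.roll(n→-312)
<- 2107-10-24
-> datewheel.closeout()
<- 2107-10-31
-> datewheel.weekday()
<- Monday
-> cabinet.pen(p→/nawex_im, c→wupi)
<- created
-> cabinet.quote(p→/nawex_im)
<- wupi


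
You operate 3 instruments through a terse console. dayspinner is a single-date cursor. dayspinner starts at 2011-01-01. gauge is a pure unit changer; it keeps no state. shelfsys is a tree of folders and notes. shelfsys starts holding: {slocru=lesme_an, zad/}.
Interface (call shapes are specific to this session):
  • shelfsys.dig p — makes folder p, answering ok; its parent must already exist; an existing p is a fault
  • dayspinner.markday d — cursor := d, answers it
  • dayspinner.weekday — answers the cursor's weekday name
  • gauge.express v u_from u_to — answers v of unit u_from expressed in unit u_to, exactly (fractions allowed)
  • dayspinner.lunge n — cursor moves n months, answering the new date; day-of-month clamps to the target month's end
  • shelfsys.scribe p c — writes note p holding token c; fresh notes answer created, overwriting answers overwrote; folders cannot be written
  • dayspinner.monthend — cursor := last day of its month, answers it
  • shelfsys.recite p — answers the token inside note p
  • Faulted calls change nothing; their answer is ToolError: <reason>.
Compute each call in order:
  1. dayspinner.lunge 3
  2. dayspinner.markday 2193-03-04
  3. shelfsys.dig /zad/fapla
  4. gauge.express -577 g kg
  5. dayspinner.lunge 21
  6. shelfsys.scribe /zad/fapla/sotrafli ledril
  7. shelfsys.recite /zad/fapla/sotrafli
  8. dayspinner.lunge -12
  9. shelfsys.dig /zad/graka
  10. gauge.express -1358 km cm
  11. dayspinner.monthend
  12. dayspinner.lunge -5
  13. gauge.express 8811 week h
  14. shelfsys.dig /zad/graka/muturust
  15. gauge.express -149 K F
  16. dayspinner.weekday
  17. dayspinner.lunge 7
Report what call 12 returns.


-- dayspinner.lunge(n=3) ~> 2011-04-01
-- dayspinner.markday(d=2193-03-04) ~> 2193-03-04
-- shelfsys.dig(p=/zad/fapla) ~> ok
-- gauge.express(v=-577, u_from=g, u_to=kg) ~> -577/1000
-- dayspinner.lunge(n=21) ~> 2194-12-04
-- shelfsys.scribe(p=/zad/fapla/sotrafli, c=ledril) ~> created
-- shelfsys.recite(p=/zad/fapla/sotrafli) ~> ledril
-- dayspinner.lunge(n=-12) ~> 2193-12-04
-- shelfsys.dig(p=/zad/graka) ~> ok
-- gauge.express(v=-1358, u_from=km, u_to=cm) ~> -135800000
-- dayspinner.monthend() ~> 2193-12-31
-- dayspinner.lunge(n=-5) ~> 2193-07-31
-- gauge.express(v=8811, u_from=week, u_to=h) ~> 1480248
-- shelfsys.dig(p=/zad/graka/muturust) ~> ok
-- gauge.express(v=-149, u_from=K, u_to=F) ~> -72787/100
-- dayspinner.weekday() ~> Wednesday
-- dayspinner.lunge(n=7) ~> 2194-02-28

Answer: 2193-07-31


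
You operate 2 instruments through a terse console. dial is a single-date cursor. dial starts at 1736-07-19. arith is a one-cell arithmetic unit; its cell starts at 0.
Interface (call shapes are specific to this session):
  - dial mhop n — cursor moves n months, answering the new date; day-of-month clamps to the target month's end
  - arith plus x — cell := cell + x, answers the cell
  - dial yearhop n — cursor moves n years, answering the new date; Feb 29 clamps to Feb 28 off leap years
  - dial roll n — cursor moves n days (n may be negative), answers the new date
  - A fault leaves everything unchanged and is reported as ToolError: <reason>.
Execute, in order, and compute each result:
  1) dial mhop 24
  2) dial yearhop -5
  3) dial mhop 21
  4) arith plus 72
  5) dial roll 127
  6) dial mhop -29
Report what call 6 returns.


Answer: 1733-03-24

Derivation:
-- dial mhop(n→24) ~> 1738-07-19
-- dial yearhop(n→-5) ~> 1733-07-19
-- dial mhop(n→21) ~> 1735-04-19
-- arith plus(x→72) ~> 72
-- dial roll(n→127) ~> 1735-08-24
-- dial mhop(n→-29) ~> 1733-03-24


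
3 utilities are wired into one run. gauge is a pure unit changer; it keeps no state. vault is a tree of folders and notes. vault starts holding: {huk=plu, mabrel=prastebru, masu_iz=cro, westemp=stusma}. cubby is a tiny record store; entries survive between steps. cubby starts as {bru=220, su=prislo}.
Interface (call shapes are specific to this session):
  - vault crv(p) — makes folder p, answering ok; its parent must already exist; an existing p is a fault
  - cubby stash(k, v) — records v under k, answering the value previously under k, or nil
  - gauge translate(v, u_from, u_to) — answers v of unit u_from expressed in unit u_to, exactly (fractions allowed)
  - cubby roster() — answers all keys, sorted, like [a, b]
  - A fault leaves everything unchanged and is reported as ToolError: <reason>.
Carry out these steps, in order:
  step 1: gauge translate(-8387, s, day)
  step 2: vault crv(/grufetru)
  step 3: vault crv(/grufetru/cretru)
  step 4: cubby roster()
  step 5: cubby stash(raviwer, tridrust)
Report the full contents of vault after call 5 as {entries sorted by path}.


→ gauge translate(v→-8387, u_from→s, u_to→day)
← -8387/86400
→ vault crv(p→/grufetru)
← ok
→ vault crv(p→/grufetru/cretru)
← ok
→ cubby roster()
← [bru, su]
→ cubby stash(k→raviwer, v→tridrust)
← nil

Answer: {grufetru/, grufetru/cretru/, huk=plu, mabrel=prastebru, masu_iz=cro, westemp=stusma}


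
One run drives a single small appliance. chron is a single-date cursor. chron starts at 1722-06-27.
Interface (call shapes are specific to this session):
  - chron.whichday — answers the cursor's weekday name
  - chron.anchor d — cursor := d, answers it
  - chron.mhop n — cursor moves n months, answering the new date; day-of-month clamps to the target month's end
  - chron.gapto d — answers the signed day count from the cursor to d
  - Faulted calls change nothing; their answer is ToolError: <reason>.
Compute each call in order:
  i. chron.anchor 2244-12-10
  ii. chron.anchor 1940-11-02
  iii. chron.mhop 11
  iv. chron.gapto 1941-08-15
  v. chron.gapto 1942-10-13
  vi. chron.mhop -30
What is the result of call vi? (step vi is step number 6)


Answer: 1939-04-02

Derivation:
CALL chron.anchor[d: 2244-12-10]
RET  2244-12-10
CALL chron.anchor[d: 1940-11-02]
RET  1940-11-02
CALL chron.mhop[n: 11]
RET  1941-10-02
CALL chron.gapto[d: 1941-08-15]
RET  -48
CALL chron.gapto[d: 1942-10-13]
RET  376
CALL chron.mhop[n: -30]
RET  1939-04-02


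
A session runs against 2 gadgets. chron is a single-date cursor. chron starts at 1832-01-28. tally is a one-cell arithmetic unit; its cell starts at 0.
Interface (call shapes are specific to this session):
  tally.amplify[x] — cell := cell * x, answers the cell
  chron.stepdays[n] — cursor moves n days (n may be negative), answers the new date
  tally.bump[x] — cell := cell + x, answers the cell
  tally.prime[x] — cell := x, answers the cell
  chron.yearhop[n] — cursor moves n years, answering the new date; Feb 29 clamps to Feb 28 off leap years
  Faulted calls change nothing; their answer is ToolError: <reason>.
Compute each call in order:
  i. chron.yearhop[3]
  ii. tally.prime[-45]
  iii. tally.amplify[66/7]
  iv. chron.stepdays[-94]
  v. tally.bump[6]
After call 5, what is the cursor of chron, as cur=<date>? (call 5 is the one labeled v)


Answer: cur=1834-10-26

Derivation:
> yearhop n=3
  1835-01-28
> prime x=-45
  -45
> amplify x=66/7
  -2970/7
> stepdays n=-94
  1834-10-26
> bump x=6
  -2928/7


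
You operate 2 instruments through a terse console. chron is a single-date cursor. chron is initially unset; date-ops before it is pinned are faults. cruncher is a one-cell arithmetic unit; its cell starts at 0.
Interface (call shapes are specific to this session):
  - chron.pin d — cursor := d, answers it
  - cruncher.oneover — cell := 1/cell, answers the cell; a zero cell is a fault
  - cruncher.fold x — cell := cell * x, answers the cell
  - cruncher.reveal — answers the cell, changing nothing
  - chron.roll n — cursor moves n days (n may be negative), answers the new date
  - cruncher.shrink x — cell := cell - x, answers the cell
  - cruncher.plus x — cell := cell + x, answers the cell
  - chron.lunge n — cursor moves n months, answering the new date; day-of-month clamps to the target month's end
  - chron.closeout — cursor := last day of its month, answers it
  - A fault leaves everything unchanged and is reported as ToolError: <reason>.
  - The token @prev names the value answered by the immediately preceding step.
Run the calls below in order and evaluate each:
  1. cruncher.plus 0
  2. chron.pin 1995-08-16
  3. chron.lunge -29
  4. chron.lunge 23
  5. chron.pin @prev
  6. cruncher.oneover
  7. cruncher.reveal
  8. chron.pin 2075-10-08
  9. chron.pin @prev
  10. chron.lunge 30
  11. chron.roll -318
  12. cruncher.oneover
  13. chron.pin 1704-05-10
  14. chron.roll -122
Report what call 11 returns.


I use cruncher.plus on x=0: 0.
I try chron.pin on d=1995-08-16, → 1995-08-16.
Now I run chron.lunge on n=-29: 1993-03-16.
I try chron.lunge on n=23, and get 1995-02-16.
Now I run chron.pin on d=@prev, → 1995-02-16.
Next I call cruncher.oneover, yielding ToolError: reciprocal of zero.
I run cruncher.reveal(), and see 0.
Now I run chron.pin on d=2075-10-08, → 2075-10-08.
Next I call chron.pin on d=@prev, and get 2075-10-08.
I run chron.lunge on n=30, yielding 2078-04-08.
I call chron.roll on n=-318, yielding 2077-05-25.
Now I run cruncher.oneover(), and get ToolError: reciprocal of zero.
I try chron.pin on d=1704-05-10: 1704-05-10.
Calling chron.roll on n=-122, yielding 1704-01-09.

Answer: 2077-05-25


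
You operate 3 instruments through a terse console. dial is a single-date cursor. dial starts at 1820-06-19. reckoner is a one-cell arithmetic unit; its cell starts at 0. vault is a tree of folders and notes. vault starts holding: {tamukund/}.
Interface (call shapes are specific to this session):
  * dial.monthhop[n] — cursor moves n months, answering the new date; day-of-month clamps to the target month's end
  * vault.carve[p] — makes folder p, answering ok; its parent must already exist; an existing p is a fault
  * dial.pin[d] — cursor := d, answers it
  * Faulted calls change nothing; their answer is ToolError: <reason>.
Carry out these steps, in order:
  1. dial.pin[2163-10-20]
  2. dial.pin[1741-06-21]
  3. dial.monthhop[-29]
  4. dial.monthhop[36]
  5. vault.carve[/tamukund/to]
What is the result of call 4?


==> dial.pin(d=2163-10-20)
<== 2163-10-20
==> dial.pin(d=1741-06-21)
<== 1741-06-21
==> dial.monthhop(n=-29)
<== 1739-01-21
==> dial.monthhop(n=36)
<== 1742-01-21
==> vault.carve(p=/tamukund/to)
<== ok

Answer: 1742-01-21


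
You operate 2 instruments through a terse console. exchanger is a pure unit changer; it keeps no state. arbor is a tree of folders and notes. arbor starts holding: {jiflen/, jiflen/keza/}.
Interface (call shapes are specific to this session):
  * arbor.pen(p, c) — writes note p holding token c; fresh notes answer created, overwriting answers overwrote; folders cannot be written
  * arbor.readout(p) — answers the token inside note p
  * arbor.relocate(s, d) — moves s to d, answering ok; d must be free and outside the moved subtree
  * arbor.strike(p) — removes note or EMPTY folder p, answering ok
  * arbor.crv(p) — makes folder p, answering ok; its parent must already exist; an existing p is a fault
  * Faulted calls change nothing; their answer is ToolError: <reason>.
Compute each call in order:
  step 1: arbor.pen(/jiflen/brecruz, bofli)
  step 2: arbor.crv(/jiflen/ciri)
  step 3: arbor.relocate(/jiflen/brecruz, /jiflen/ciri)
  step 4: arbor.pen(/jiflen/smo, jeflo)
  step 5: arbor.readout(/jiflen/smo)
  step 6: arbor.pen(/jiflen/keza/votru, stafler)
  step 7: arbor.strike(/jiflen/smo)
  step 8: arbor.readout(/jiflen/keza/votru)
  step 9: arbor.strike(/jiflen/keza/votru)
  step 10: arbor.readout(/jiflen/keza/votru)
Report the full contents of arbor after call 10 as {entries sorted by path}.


Answer: {jiflen/, jiflen/brecruz=bofli, jiflen/ciri/, jiflen/keza/}

Derivation:
;; 1. pen(p=/jiflen/brecruz, c=bofli) ~> created
;; 2. crv(p=/jiflen/ciri) ~> ok
;; 3. relocate(s=/jiflen/brecruz, d=/jiflen/ciri) ~> ToolError: exists
;; 4. pen(p=/jiflen/smo, c=jeflo) ~> created
;; 5. readout(p=/jiflen/smo) ~> jeflo
;; 6. pen(p=/jiflen/keza/votru, c=stafler) ~> created
;; 7. strike(p=/jiflen/smo) ~> ok
;; 8. readout(p=/jiflen/keza/votru) ~> stafler
;; 9. strike(p=/jiflen/keza/votru) ~> ok
;; 10. readout(p=/jiflen/keza/votru) ~> ToolError: not found


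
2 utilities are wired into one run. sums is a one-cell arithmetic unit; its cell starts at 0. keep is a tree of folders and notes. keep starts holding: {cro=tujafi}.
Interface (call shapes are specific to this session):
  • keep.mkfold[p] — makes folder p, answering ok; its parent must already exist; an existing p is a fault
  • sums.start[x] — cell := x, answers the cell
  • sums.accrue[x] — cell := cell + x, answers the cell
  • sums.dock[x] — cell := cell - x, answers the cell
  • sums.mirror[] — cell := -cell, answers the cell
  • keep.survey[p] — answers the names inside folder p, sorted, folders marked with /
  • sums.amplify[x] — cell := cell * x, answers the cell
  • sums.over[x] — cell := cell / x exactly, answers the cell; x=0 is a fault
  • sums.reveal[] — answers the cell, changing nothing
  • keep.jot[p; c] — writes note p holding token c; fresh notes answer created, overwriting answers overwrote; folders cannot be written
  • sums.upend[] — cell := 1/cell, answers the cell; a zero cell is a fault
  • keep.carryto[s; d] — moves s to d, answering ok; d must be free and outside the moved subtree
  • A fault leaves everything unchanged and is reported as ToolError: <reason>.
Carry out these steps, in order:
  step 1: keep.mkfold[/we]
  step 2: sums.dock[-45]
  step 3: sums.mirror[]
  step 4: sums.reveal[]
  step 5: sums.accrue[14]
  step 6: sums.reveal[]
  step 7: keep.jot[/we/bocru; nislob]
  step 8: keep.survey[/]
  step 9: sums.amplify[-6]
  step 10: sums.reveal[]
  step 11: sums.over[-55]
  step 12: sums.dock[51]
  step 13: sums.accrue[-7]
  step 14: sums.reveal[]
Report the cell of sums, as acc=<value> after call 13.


> keep.mkfold p: /we
:: ok
> sums.dock x: -45
:: 45
> sums.mirror
:: -45
> sums.reveal
:: -45
> sums.accrue x: 14
:: -31
> sums.reveal
:: -31
> keep.jot p: /we/bocru c: nislob
:: created
> keep.survey p: /
:: [cro, we/]
> sums.amplify x: -6
:: 186
> sums.reveal
:: 186
> sums.over x: -55
:: -186/55
> sums.dock x: 51
:: -2991/55
> sums.accrue x: -7
:: -3376/55
> sums.reveal
:: -3376/55

Answer: acc=-3376/55


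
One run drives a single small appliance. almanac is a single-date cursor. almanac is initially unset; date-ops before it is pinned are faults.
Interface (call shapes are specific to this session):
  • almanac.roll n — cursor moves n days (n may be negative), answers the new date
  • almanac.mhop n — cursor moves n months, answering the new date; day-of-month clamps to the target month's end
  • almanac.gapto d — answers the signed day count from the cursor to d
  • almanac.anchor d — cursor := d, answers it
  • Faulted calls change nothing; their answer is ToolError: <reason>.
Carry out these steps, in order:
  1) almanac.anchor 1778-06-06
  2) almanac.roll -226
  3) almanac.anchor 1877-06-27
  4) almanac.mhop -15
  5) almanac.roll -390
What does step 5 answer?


Act: anchor[d→1778-06-06]
Obs: 1778-06-06
Act: roll[n→-226]
Obs: 1777-10-23
Act: anchor[d→1877-06-27]
Obs: 1877-06-27
Act: mhop[n→-15]
Obs: 1876-03-27
Act: roll[n→-390]
Obs: 1875-03-03

Answer: 1875-03-03
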